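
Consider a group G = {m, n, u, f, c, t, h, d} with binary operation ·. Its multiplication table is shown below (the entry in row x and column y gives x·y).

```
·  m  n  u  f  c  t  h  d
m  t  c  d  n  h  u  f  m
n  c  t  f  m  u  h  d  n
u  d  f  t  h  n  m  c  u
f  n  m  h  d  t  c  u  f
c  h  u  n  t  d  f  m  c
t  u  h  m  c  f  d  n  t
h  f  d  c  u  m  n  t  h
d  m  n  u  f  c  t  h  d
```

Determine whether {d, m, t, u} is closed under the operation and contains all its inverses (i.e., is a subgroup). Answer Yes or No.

Yes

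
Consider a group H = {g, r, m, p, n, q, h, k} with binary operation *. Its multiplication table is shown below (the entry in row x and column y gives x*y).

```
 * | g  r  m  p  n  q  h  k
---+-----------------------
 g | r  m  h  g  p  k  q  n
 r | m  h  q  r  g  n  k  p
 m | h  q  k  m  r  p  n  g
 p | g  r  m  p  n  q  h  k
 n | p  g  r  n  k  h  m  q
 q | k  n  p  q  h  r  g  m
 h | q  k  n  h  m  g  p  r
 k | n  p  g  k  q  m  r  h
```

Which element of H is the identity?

p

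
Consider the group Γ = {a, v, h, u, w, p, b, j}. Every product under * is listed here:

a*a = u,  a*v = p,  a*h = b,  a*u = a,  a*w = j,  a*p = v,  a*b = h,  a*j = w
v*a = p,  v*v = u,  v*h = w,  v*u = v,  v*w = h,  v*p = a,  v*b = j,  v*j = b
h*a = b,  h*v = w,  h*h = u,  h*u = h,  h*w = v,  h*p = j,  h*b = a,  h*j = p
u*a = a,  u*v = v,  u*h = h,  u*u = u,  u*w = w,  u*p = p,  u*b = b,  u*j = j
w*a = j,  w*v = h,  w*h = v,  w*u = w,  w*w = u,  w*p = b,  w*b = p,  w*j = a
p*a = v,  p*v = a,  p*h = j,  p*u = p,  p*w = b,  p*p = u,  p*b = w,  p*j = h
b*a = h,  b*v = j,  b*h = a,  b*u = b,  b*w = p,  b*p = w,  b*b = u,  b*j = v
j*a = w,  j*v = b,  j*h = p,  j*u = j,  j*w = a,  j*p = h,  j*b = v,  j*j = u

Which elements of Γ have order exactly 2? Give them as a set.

{a, b, h, j, p, v, w}

Identity is u. Compute the order of each non-identity element by repeated multiplication:
  a: a → u  (order 2)
  v: v → u  (order 2)
  h: h → u  (order 2)
  w: w → u  (order 2)
  p: p → u  (order 2)
  b: b → u  (order 2)
  j: j → u  (order 2)
Elements of order 2: {a, b, h, j, p, v, w}.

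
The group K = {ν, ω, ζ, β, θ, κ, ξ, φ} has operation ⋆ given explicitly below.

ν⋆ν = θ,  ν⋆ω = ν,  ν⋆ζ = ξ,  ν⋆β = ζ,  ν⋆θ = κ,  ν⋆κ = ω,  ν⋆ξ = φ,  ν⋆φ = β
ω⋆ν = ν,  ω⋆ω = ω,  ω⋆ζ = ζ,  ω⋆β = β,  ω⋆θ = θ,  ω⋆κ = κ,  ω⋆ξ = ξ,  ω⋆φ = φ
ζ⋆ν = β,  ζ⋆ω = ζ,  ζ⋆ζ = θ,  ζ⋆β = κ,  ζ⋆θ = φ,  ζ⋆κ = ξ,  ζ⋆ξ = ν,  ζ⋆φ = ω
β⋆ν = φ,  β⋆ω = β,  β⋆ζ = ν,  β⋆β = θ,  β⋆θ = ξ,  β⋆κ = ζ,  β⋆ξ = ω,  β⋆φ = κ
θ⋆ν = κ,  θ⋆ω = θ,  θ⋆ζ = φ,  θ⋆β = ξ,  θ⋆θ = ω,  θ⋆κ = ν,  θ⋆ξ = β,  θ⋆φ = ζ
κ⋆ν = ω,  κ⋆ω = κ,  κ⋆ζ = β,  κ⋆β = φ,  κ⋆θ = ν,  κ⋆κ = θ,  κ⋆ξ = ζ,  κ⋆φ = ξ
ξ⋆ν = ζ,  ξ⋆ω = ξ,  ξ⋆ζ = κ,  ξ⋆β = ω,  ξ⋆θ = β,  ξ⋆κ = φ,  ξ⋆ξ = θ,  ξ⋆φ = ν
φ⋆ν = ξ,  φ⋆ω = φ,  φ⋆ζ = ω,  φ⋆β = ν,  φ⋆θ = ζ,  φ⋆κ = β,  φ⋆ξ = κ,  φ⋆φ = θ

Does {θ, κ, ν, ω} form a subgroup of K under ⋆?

Yes

{θ, κ, ν, ω} contains the identity ω.
Checking products: every product of two elements of {θ, κ, ν, ω} (read from the table) lies in {θ, κ, ν, ω}, so the set is closed.
In a finite group, a nonempty closed subset is a subgroup. So {θ, κ, ν, ω} ≤ K.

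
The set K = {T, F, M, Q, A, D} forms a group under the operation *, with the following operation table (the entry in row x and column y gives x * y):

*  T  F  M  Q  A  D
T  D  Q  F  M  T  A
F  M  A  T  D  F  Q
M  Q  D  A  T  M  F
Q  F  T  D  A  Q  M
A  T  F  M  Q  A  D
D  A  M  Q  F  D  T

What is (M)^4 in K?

A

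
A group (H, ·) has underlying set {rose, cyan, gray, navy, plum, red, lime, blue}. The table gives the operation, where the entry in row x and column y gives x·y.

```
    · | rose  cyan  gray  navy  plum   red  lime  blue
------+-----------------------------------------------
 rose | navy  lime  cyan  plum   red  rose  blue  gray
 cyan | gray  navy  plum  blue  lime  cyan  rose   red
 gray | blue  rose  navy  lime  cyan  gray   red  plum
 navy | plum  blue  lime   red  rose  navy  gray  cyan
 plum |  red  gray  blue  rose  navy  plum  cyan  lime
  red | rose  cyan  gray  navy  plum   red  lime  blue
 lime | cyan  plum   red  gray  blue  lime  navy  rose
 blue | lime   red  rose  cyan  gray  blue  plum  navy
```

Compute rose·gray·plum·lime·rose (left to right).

plum

rose·gray = cyan
cyan·plum = lime
lime·lime = navy
navy·rose = plum
(Structurally, H here is isomorphic to the quaternion group Q_8.)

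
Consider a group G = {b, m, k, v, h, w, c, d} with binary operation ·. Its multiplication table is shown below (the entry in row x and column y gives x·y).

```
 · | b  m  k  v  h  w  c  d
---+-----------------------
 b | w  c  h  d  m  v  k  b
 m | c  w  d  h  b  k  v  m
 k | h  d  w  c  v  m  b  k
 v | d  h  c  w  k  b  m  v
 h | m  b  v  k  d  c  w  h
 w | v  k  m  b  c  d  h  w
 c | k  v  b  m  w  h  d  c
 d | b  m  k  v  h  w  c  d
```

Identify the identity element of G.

d

The identity e satisfies e·x = x for all x, so its row in the table reproduces the column headers.
Row d reads: b, m, k, v, h, w, c, d — exactly the header order. So d is the identity.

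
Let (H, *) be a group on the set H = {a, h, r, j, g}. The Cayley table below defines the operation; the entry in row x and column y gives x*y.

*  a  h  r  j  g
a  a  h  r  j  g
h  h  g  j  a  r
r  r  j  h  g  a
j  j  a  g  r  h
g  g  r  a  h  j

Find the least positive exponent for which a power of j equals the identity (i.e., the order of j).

5

The identity element is a (its row matches the header).
j^1 = j
j^2 = j*j = r
j^3 = r*j = g
j^4 = g*j = h
j^5 = h*j = a
The first power of j equal to the identity is j^5, so ord(j) = 5.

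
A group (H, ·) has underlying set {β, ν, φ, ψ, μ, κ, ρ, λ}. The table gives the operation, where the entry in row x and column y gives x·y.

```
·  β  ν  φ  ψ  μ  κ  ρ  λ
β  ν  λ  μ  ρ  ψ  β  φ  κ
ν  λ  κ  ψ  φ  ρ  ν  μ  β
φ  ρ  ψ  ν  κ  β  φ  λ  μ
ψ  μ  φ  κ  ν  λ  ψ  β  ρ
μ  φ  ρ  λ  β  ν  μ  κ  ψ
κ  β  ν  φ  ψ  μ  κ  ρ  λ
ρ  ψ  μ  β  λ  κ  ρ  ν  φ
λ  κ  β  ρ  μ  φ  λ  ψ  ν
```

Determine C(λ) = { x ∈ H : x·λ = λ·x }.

{β, κ, λ, ν}

Compare row λ with column λ entry by entry.
ν·λ = β = λ·ν, so ν commutes with λ.
ψ·λ = ρ but λ·ψ = μ, so ψ does not.
Collecting the elements that commute with λ: C(λ) = {β, κ, λ, ν}.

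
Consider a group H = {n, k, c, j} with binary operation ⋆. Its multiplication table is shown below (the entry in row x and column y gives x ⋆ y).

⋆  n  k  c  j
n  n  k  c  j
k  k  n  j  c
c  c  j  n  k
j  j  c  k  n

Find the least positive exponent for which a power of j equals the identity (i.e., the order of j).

The identity element is n (its row matches the header).
j^1 = j
j^2 = j ⋆ j = n
The first power of j equal to the identity is j^2, so ord(j) = 2.

2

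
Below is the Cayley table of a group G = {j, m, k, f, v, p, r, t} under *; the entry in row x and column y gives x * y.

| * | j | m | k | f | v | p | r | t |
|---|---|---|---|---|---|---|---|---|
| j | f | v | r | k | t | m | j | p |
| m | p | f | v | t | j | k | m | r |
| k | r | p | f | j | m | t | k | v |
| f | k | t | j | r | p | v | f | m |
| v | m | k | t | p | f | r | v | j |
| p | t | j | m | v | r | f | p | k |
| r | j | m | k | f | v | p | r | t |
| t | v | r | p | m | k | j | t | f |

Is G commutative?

v * j = m but j * v = t.
Since v and j do not commute, G is not abelian.

No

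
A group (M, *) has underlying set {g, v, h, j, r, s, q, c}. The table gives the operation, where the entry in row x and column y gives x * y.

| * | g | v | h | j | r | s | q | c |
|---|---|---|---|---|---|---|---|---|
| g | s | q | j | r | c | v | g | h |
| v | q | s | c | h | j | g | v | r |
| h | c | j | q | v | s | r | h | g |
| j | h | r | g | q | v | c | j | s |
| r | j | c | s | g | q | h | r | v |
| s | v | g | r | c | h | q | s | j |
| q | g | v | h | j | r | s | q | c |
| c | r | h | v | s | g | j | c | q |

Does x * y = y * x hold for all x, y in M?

No

v * j = h but j * v = r.
Since v and j do not commute, M is not abelian.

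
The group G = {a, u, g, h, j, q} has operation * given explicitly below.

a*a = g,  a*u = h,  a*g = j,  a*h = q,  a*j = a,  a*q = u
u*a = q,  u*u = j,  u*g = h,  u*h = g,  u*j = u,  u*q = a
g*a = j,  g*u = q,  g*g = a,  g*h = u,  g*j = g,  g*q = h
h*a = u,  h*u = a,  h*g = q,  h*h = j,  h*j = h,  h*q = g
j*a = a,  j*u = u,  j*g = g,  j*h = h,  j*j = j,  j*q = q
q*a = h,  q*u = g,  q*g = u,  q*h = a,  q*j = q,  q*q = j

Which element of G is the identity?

The identity e satisfies e*x = x for all x, so its row in the table reproduces the column headers.
Row j reads: a, u, g, h, j, q — exactly the header order. So j is the identity.

j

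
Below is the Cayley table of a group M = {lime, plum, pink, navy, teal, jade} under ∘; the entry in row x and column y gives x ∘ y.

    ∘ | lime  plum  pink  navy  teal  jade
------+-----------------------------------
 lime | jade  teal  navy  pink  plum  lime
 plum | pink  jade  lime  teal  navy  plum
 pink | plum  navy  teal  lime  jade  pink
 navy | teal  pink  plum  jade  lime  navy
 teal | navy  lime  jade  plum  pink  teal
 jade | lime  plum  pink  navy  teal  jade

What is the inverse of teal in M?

pink

First locate the identity: row jade matches the header, so jade is the identity.
Scan row teal for jade: teal ∘ pink = jade. Hence teal^(-1) = pink.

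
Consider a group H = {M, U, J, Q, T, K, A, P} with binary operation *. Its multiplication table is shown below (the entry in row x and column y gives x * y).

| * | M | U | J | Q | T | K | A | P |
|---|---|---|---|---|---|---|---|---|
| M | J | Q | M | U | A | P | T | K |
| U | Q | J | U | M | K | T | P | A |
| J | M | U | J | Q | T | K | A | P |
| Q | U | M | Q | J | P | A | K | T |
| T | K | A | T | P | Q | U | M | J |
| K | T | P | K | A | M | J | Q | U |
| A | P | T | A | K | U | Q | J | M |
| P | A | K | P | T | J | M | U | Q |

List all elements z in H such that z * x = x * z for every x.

An element z is central iff its row equals its column in the table.
For U: U * T = K ≠ A = T * U, so U ∉ Z.
Checking each element this way leaves Z(H) = {J, Q}.

{J, Q}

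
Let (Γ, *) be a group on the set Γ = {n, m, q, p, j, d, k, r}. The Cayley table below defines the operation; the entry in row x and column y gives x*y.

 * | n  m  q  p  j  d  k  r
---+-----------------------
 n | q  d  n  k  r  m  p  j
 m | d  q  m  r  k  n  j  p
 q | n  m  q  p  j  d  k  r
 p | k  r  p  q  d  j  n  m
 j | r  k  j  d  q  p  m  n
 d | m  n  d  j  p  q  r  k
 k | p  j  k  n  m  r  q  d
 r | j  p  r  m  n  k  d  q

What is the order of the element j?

The identity element is q (its row matches the header).
j^1 = j
j^2 = j*j = q
The first power of j equal to the identity is j^2, so ord(j) = 2.
(Structurally, Γ here is isomorphic to the elementary abelian group (Z_2)^3.)

2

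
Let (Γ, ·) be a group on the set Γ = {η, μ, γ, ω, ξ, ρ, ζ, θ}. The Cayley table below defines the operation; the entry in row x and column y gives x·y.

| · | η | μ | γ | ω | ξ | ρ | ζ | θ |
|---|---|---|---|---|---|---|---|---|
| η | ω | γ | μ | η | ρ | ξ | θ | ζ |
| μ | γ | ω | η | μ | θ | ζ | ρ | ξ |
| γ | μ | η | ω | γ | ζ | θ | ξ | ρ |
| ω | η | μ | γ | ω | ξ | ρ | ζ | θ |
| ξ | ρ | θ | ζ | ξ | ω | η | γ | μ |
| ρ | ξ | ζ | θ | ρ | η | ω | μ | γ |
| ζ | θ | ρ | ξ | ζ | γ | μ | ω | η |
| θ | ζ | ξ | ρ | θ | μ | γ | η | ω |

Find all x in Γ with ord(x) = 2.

{γ, ζ, η, θ, μ, ξ, ρ}

Identity is ω. Compute the order of each non-identity element by repeated multiplication:
  η: η → ω  (order 2)
  μ: μ → ω  (order 2)
  γ: γ → ω  (order 2)
  ξ: ξ → ω  (order 2)
  ρ: ρ → ω  (order 2)
  ζ: ζ → ω  (order 2)
  θ: θ → ω  (order 2)
Elements of order 2: {γ, ζ, η, θ, μ, ξ, ρ}.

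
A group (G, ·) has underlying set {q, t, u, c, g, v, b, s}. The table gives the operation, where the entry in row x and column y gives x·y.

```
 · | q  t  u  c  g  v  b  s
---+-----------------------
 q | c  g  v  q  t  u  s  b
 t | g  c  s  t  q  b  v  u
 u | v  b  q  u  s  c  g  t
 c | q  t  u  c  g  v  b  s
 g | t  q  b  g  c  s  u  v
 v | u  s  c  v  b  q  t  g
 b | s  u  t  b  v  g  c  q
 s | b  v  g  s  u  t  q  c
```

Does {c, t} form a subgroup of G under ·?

Yes

{c, t} contains the identity c.
Checking products: every product of two elements of {c, t} (read from the table) lies in {c, t}, so the set is closed.
In a finite group, a nonempty closed subset is a subgroup. So {c, t} ≤ G.
(Structurally, G here is isomorphic to the dihedral group D_4.)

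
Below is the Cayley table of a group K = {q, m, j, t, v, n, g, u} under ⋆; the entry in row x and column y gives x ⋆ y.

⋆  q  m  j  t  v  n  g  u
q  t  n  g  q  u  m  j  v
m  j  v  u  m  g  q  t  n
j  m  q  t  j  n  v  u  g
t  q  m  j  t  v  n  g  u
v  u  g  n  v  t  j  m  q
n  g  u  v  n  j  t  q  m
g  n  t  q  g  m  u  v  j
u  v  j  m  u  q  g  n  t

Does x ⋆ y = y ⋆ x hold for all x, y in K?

No

g ⋆ j = q but j ⋆ g = u.
Since g and j do not commute, K is not abelian.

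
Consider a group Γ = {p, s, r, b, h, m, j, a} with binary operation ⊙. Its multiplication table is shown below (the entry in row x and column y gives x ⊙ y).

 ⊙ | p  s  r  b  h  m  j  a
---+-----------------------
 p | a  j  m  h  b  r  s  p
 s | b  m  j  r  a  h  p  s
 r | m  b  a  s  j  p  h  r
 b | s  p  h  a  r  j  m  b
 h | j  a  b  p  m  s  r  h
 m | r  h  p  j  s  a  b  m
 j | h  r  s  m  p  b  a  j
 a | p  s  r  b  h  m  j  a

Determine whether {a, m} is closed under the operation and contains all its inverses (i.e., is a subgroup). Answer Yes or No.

Yes

{a, m} contains the identity a.
Checking products: every product of two elements of {a, m} (read from the table) lies in {a, m}, so the set is closed.
In a finite group, a nonempty closed subset is a subgroup. So {a, m} ≤ Γ.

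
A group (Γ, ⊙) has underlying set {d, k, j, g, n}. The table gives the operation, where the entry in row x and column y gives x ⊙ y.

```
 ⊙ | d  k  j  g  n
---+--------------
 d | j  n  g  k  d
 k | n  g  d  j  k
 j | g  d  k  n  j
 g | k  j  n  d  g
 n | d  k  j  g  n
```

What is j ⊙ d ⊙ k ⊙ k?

j ⊙ d = g
g ⊙ k = j
j ⊙ k = d
(Structurally, Γ here is isomorphic to the cyclic group Z_5.)

d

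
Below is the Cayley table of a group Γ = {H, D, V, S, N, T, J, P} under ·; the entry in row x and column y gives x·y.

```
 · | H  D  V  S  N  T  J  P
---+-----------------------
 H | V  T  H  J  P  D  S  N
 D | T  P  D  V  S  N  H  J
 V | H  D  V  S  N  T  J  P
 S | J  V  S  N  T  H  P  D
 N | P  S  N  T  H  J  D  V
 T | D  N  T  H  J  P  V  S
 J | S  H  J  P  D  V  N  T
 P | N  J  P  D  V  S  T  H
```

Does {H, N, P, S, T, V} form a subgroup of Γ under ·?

No

S·H = J, which is not in {H, N, P, S, T, V}.
The subset is not closed under ·, so it is not a subgroup.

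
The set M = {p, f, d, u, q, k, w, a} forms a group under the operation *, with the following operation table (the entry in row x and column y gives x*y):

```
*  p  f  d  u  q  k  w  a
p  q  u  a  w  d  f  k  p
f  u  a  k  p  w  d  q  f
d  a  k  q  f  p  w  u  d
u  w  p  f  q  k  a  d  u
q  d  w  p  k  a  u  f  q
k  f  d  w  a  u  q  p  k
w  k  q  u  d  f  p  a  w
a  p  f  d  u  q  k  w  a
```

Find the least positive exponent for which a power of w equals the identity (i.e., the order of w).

2

The identity element is a (its row matches the header).
w^1 = w
w^2 = w*w = a
The first power of w equal to the identity is w^2, so ord(w) = 2.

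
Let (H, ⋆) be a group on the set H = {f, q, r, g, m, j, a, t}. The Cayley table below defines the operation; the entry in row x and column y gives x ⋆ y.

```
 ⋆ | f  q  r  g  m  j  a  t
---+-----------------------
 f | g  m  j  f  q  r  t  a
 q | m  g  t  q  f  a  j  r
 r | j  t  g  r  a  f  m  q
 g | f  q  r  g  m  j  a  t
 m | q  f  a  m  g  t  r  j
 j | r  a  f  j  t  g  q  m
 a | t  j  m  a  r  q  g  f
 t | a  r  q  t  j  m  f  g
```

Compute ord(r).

2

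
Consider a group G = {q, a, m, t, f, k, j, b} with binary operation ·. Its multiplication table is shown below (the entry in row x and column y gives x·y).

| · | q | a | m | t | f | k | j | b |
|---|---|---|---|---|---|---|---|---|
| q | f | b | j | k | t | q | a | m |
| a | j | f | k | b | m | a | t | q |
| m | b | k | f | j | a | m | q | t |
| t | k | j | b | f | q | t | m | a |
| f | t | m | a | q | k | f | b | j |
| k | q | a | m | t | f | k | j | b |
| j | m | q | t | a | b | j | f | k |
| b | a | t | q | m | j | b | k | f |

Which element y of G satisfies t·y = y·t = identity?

First locate the identity: row k matches the header, so k is the identity.
Scan row t for k: t·q = k. Hence t^(-1) = q.

q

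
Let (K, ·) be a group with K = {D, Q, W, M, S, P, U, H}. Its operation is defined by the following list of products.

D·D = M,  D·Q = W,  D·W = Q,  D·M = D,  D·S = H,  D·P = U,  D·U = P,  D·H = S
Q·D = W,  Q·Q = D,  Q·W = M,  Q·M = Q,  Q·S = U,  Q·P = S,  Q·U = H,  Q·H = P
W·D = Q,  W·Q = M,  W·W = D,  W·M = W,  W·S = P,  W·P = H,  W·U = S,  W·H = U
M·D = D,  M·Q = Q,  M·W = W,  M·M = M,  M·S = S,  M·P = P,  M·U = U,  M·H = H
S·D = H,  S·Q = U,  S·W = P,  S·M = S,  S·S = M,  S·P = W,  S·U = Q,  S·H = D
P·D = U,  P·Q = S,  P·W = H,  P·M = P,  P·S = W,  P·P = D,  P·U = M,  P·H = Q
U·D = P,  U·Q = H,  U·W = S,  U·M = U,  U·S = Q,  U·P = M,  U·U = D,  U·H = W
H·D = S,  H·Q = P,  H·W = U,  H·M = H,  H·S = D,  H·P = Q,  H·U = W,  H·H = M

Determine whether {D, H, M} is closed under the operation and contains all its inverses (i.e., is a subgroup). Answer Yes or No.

No

D·H = S, which is not in {D, H, M}.
The subset is not closed under ·, so it is not a subgroup.
(Structurally, K here is isomorphic to Z_2 x Z_4.)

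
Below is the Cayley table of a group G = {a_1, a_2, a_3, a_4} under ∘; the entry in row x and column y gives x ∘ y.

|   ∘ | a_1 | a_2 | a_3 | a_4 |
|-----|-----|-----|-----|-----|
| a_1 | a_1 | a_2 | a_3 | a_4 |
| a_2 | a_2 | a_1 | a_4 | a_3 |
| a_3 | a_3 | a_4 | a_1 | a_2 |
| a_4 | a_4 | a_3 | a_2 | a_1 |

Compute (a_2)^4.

a_2^1 = a_2
a_2^2 = a_2 ∘ a_2 = a_1
a_2^3 = a_1 ∘ a_2 = a_2
a_2^4 = a_2 ∘ a_2 = a_1

a_1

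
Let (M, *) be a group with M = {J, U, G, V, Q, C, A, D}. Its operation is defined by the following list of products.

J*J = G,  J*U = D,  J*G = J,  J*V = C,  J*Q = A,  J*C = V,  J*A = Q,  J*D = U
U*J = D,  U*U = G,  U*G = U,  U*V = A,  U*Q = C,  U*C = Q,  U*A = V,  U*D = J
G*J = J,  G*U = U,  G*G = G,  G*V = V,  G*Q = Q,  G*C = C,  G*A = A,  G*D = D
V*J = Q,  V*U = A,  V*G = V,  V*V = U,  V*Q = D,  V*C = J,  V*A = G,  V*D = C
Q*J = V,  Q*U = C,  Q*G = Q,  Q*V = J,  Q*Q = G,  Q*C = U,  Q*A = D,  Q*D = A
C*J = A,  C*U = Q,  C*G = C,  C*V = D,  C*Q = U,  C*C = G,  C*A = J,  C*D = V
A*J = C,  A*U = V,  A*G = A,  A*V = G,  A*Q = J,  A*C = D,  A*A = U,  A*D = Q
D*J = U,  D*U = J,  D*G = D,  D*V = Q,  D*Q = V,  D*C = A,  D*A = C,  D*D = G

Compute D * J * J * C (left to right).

D * J = U
U * J = D
D * C = A
(Structurally, M here is isomorphic to the dihedral group D_4.)

A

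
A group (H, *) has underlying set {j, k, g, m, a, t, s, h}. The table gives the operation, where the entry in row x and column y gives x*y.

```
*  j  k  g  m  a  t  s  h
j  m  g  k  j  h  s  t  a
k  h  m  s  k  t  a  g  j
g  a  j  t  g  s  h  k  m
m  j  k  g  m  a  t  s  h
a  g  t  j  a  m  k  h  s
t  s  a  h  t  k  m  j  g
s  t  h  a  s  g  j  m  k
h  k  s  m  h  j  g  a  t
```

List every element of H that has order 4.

{g, h}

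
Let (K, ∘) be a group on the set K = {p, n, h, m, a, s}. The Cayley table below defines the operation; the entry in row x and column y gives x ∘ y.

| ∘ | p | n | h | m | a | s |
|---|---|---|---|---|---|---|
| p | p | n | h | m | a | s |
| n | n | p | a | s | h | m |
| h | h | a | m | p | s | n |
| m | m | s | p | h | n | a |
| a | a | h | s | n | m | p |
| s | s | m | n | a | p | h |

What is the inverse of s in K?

First locate the identity: row p matches the header, so p is the identity.
Scan row s for p: s ∘ a = p. Hence s^(-1) = a.
(Structurally, K here is isomorphic to the cyclic group Z_6.)

a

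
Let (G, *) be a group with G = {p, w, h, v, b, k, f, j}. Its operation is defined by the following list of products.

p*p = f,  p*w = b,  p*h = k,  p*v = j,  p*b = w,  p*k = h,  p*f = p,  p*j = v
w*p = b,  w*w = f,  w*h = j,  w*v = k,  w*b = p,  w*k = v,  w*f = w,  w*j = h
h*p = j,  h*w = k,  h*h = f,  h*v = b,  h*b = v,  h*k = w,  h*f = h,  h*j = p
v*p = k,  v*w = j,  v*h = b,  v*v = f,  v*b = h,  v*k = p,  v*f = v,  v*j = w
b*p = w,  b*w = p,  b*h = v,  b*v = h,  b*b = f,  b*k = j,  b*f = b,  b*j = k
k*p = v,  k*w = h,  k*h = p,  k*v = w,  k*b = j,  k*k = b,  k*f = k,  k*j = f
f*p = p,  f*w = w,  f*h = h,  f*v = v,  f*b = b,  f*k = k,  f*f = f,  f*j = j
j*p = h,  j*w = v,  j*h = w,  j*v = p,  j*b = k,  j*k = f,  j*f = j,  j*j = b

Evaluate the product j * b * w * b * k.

p

j * b = k
k * w = h
h * b = v
v * k = p
(Structurally, G here is isomorphic to the dihedral group D_4.)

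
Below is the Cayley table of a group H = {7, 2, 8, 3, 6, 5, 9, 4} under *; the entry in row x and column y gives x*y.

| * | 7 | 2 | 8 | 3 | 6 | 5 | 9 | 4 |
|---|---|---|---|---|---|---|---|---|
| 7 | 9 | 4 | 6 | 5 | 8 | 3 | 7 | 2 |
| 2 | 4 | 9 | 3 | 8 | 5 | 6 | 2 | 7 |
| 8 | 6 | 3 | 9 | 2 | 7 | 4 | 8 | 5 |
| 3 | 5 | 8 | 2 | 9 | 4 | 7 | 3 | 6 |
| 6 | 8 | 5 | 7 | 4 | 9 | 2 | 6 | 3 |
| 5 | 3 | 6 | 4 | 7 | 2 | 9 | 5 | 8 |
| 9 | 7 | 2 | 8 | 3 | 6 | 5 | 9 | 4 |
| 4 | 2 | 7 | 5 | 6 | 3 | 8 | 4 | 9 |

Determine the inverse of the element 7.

7

First locate the identity: row 9 matches the header, so 9 is the identity.
Scan row 7 for 9: 7*7 = 9. Hence 7^(-1) = 7.
(Structurally, H here is isomorphic to the elementary abelian group (Z_2)^3.)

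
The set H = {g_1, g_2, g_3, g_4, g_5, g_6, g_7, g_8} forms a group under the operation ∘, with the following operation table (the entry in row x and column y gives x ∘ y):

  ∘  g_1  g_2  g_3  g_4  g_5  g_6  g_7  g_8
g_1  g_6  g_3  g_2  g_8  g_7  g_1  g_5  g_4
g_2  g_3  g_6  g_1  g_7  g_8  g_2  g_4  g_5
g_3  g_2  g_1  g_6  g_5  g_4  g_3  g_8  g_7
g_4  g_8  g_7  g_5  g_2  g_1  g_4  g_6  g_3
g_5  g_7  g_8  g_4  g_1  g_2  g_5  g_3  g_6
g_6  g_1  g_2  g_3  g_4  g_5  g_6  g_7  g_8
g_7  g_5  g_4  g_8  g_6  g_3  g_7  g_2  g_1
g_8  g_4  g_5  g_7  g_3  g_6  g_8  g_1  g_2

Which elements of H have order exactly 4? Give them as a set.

Identity is g_6. Compute the order of each non-identity element by repeated multiplication:
  g_1: g_1 → g_6  (order 2)
  g_2: g_2 → g_6  (order 2)
  g_3: g_3 → g_6  (order 2)
  g_4: g_4 → g_2 → g_7 → g_6  (order 4)
  g_5: g_5 → g_2 → g_8 → g_6  (order 4)
  g_7: g_7 → g_2 → g_4 → g_6  (order 4)
  g_8: g_8 → g_2 → g_5 → g_6  (order 4)
Elements of order 4: {g_4, g_5, g_7, g_8}.

{g_4, g_5, g_7, g_8}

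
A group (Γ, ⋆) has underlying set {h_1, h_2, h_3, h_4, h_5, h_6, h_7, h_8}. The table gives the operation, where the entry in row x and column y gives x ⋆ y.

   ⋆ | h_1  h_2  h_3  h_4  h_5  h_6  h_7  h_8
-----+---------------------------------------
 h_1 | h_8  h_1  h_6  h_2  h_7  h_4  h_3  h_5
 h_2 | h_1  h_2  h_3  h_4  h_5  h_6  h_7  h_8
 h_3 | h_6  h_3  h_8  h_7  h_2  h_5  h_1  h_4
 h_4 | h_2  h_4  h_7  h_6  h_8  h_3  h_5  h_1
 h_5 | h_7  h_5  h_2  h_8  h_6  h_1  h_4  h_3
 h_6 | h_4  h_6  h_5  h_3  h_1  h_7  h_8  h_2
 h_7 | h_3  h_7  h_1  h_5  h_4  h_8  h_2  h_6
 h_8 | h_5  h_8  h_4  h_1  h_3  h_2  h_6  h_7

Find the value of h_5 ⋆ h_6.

Read row h_5, column h_6: h_5 ⋆ h_6 = h_1.
(Structurally, Γ here is isomorphic to the cyclic group Z_8.)

h_1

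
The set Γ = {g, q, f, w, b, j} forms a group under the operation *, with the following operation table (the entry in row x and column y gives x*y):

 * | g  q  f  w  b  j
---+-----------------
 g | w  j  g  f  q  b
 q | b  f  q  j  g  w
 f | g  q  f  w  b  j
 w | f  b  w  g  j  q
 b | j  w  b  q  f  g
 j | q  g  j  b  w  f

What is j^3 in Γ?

j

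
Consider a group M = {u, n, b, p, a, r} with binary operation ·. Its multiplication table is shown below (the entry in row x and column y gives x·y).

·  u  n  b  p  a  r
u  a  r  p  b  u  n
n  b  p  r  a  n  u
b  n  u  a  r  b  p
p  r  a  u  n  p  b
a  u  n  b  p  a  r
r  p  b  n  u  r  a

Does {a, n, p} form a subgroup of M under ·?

Yes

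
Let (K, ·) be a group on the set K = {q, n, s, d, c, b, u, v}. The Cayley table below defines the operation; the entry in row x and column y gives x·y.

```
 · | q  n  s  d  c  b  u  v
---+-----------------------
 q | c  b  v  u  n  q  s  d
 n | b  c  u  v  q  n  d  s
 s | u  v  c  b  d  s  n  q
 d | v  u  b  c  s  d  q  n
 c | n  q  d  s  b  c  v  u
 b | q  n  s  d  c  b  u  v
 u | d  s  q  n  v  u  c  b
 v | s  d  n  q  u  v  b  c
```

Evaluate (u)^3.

v

u^1 = u
u^2 = u·u = c
u^3 = c·u = v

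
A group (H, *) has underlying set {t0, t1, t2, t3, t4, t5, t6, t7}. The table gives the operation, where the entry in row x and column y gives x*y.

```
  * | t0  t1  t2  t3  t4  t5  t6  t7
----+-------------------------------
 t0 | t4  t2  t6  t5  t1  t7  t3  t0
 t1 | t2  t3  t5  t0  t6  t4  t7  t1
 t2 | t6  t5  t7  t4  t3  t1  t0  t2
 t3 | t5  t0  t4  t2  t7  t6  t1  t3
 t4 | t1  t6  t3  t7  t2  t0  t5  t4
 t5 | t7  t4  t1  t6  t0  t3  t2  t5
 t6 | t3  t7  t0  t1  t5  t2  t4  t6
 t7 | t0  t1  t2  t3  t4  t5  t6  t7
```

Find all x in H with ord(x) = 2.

{t2}

Identity is t7. Compute the order of each non-identity element by repeated multiplication:
  t0: t0 → t4 → t1 → t2 → t6 → t3 → t5 → t7  (order 8)
  t1: t1 → t3 → t0 → t2 → t5 → t4 → t6 → t7  (order 8)
  t2: t2 → t7  (order 2)
  t3: t3 → t2 → t4 → t7  (order 4)
  t4: t4 → t2 → t3 → t7  (order 4)
  t5: t5 → t3 → t6 → t2 → t1 → t4 → t0 → t7  (order 8)
  t6: t6 → t4 → t5 → t2 → t0 → t3 → t1 → t7  (order 8)
Elements of order 2: {t2}.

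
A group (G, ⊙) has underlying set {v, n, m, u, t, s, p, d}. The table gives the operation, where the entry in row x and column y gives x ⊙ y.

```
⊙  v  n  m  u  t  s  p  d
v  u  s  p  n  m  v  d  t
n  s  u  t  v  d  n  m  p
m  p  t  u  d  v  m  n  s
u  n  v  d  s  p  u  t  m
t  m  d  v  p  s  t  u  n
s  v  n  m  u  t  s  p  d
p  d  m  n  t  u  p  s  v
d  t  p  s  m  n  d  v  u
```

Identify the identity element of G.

The identity e satisfies e ⊙ x = x for all x, so its row in the table reproduces the column headers.
Row s reads: v, n, m, u, t, s, p, d — exactly the header order. So s is the identity.

s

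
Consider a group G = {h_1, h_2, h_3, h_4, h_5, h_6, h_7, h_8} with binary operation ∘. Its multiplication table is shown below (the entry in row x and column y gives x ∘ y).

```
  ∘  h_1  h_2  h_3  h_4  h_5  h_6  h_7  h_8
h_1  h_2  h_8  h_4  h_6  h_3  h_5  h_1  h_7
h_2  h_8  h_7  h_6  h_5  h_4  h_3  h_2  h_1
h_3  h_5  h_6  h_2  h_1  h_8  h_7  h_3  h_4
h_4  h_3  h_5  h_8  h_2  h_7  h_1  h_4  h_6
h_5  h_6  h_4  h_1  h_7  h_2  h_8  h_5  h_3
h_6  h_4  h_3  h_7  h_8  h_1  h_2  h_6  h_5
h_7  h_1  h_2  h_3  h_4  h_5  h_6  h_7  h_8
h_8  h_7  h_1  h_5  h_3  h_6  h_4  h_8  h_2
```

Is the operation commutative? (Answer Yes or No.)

No

h_6 ∘ h_4 = h_8 but h_4 ∘ h_6 = h_1.
Since h_6 and h_4 do not commute, G is not abelian.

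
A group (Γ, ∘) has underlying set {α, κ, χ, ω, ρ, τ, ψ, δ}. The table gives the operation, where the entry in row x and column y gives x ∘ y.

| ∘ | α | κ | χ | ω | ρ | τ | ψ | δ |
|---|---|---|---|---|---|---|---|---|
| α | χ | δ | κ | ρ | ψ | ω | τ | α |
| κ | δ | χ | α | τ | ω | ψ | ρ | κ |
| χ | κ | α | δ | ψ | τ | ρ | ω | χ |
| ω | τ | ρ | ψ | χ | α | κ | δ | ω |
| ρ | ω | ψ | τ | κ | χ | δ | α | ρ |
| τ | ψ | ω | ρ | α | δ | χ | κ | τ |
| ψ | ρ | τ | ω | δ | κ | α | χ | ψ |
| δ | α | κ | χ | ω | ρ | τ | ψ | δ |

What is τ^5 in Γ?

τ

τ^1 = τ
τ^2 = τ ∘ τ = χ
τ^3 = χ ∘ τ = ρ
τ^4 = ρ ∘ τ = δ
τ^5 = δ ∘ τ = τ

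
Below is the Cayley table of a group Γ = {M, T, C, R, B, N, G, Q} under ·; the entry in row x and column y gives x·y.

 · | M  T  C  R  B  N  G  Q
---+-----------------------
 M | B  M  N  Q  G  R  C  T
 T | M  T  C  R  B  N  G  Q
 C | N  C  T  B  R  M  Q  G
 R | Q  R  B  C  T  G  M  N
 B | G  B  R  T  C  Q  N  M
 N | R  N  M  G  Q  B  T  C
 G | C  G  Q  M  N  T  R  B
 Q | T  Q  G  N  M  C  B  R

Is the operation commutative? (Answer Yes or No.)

Check whether the table is symmetric across its main diagonal.
Every entry (row x, col y) equals the entry (row y, col x), so Γ is abelian.

Yes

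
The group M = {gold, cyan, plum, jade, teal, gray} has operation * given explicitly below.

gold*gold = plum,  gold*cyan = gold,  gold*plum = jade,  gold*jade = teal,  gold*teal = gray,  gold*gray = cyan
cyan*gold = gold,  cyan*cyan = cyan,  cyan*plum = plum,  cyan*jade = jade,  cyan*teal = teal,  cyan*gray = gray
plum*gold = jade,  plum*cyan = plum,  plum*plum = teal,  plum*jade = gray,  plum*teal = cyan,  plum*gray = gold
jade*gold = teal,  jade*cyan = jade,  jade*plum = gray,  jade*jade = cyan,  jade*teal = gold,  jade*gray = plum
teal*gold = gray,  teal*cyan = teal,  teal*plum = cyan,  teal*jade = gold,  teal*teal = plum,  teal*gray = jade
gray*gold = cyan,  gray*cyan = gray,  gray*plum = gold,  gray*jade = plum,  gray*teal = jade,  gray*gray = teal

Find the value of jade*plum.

Read row jade, column plum: jade*plum = gray.

gray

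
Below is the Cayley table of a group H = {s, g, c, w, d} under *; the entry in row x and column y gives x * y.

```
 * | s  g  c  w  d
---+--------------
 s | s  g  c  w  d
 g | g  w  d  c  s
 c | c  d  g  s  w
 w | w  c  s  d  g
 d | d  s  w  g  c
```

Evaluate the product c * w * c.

c

c * w = s
s * c = c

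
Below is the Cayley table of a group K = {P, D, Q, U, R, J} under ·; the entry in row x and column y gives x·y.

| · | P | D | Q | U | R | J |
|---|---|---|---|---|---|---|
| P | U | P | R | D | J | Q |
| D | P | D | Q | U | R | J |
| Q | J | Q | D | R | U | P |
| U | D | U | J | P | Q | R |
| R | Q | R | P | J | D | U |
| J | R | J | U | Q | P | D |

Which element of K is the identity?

D

The identity e satisfies e·x = x for all x, so its row in the table reproduces the column headers.
Row D reads: P, D, Q, U, R, J — exactly the header order. So D is the identity.
(Structurally, K here is isomorphic to the symmetric group S_3.)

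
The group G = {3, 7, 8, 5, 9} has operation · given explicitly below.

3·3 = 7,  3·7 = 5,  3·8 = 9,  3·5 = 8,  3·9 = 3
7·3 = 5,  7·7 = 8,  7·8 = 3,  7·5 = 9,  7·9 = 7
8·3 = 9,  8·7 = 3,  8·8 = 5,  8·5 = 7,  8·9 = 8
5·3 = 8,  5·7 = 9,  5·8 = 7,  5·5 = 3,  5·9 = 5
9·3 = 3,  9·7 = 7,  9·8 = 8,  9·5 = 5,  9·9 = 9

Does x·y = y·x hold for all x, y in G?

Check whether the table is symmetric across its main diagonal.
Every entry (row x, col y) equals the entry (row y, col x), so G is abelian.

Yes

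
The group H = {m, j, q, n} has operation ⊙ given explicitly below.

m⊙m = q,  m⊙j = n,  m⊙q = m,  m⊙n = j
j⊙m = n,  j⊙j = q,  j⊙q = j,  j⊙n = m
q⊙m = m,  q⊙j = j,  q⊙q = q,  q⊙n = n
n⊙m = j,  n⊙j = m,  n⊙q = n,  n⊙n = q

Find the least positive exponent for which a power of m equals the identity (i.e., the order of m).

The identity element is q (its row matches the header).
m^1 = m
m^2 = m ⊙ m = q
The first power of m equal to the identity is m^2, so ord(m) = 2.

2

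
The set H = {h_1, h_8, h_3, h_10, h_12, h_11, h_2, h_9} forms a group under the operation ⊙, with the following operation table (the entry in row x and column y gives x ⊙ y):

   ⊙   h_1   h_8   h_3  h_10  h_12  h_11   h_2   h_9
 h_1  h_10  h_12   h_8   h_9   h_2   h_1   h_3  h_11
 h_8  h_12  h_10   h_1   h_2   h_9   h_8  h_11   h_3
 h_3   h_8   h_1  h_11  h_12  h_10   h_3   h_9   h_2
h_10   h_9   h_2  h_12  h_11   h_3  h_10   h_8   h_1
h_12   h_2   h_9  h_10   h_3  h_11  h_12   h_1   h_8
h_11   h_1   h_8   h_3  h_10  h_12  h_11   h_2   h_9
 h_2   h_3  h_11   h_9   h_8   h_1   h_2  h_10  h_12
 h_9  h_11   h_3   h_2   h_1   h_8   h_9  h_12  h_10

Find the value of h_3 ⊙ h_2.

Read row h_3, column h_2: h_3 ⊙ h_2 = h_9.
(Structurally, H here is isomorphic to Z_2 x Z_4.)

h_9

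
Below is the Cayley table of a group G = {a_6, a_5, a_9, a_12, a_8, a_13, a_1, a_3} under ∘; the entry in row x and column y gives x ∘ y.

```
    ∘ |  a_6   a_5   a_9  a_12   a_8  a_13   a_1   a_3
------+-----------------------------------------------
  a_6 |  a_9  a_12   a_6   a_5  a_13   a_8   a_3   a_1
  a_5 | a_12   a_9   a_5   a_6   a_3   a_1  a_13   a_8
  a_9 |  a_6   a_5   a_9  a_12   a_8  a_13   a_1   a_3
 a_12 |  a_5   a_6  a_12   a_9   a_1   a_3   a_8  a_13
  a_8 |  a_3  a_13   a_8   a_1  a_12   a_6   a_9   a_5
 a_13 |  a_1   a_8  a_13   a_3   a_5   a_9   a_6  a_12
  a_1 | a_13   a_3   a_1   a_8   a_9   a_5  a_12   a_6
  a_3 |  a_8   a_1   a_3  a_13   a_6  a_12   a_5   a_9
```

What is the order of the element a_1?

The identity element is a_9 (its row matches the header).
a_1^1 = a_1
a_1^2 = a_1 ∘ a_1 = a_12
a_1^3 = a_12 ∘ a_1 = a_8
a_1^4 = a_8 ∘ a_1 = a_9
The first power of a_1 equal to the identity is a_1^4, so ord(a_1) = 4.

4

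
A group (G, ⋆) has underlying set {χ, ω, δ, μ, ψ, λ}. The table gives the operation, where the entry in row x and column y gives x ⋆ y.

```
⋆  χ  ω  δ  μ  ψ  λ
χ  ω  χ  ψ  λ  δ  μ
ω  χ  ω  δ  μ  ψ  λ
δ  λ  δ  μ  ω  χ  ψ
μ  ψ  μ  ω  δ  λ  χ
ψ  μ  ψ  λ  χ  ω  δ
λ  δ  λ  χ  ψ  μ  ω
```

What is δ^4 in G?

δ^1 = δ
δ^2 = δ ⋆ δ = μ
δ^3 = μ ⋆ δ = ω
δ^4 = ω ⋆ δ = δ

δ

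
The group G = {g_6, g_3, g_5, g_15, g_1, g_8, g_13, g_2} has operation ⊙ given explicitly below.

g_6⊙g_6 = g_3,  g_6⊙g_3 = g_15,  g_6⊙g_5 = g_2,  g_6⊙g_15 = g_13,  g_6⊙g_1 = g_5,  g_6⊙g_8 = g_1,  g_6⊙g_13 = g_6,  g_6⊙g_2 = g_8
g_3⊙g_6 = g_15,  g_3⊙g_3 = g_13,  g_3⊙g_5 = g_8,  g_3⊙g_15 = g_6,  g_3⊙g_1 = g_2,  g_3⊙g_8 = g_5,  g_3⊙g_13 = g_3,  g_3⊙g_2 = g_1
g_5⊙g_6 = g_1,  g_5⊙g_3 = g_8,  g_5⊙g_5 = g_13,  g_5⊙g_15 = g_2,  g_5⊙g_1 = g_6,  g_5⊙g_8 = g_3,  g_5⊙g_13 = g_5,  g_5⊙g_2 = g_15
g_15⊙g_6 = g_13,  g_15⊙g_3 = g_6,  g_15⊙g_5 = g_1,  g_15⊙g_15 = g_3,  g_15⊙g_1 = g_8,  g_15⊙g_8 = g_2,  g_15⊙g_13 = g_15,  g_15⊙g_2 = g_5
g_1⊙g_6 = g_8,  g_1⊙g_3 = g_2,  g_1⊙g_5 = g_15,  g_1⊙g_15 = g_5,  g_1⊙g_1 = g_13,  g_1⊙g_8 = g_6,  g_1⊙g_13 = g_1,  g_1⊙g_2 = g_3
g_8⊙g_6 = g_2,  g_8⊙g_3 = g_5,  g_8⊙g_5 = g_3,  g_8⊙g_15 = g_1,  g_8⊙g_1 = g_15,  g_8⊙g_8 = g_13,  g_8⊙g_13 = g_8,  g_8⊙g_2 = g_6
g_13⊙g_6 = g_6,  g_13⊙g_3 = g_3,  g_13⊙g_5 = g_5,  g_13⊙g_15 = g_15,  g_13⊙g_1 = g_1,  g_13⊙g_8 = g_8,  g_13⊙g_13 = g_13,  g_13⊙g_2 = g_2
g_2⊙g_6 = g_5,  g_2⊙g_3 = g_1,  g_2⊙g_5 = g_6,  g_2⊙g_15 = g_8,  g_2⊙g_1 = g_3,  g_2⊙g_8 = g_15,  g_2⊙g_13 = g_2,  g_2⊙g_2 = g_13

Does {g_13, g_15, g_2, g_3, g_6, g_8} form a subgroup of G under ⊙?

g_15 ⊙ g_2 = g_5, which is not in {g_13, g_15, g_2, g_3, g_6, g_8}.
The subset is not closed under ⊙, so it is not a subgroup.

No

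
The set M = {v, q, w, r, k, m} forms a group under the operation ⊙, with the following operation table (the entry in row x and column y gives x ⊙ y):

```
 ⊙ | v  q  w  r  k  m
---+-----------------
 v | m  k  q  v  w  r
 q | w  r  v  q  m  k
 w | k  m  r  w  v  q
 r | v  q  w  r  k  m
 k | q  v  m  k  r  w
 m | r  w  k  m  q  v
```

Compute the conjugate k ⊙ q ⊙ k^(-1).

w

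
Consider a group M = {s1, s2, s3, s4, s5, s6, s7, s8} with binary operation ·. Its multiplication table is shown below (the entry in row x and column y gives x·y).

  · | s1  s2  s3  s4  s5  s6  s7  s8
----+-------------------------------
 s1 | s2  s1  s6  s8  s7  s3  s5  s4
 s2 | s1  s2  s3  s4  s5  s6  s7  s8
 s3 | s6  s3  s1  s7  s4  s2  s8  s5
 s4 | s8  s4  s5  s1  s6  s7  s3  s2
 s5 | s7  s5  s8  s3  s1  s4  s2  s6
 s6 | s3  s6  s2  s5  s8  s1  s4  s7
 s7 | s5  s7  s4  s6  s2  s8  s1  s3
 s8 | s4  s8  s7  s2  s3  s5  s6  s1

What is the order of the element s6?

The identity element is s2 (its row matches the header).
s6^1 = s6
s6^2 = s6·s6 = s1
s6^3 = s1·s6 = s3
s6^4 = s3·s6 = s2
The first power of s6 equal to the identity is s6^4, so ord(s6) = 4.

4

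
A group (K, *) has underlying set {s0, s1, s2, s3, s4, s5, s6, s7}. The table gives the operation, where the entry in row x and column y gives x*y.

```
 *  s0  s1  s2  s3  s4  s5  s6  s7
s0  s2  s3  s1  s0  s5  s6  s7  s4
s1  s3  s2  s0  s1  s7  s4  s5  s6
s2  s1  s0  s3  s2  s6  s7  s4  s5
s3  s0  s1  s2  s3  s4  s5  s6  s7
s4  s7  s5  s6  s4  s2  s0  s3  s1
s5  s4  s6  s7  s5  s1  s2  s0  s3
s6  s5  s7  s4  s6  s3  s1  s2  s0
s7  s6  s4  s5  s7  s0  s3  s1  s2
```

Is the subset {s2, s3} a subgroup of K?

Yes

{s2, s3} contains the identity s3.
Checking products: every product of two elements of {s2, s3} (read from the table) lies in {s2, s3}, so the set is closed.
In a finite group, a nonempty closed subset is a subgroup. So {s2, s3} ≤ K.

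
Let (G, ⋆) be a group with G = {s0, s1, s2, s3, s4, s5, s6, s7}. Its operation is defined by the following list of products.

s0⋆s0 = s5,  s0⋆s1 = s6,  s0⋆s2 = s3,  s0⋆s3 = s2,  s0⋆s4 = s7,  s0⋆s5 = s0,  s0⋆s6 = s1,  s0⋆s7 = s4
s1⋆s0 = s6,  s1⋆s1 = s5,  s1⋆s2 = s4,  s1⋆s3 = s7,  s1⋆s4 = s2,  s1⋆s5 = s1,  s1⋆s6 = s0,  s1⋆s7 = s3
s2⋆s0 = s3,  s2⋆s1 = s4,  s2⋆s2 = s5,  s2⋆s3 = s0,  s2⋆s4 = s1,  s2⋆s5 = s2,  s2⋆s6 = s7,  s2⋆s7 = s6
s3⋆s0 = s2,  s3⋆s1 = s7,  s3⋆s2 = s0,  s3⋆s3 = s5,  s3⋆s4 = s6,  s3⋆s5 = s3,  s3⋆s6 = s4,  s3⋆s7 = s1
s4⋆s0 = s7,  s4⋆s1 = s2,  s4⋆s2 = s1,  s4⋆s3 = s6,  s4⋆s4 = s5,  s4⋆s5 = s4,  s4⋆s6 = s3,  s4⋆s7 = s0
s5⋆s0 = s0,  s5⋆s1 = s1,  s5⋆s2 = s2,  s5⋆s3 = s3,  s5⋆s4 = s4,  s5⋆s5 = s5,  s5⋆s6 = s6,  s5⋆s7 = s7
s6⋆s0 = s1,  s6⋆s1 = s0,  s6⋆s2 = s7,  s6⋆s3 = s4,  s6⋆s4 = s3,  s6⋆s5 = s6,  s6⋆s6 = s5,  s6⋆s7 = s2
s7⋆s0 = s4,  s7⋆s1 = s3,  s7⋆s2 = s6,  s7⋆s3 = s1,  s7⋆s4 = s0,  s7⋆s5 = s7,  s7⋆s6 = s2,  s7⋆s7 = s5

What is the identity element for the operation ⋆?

s5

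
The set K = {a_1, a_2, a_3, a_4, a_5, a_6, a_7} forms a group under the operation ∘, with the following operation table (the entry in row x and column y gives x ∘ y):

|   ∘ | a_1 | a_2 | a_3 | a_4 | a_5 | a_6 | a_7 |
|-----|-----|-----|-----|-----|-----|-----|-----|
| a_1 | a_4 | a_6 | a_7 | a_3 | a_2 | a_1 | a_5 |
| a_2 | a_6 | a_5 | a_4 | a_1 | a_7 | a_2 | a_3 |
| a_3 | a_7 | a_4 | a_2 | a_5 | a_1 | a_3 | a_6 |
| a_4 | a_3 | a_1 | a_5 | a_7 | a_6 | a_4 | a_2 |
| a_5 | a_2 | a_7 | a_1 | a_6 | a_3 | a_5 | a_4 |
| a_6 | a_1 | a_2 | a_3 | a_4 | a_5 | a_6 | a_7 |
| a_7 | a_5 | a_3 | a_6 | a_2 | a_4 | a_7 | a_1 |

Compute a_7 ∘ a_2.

Read row a_7, column a_2: a_7 ∘ a_2 = a_3.

a_3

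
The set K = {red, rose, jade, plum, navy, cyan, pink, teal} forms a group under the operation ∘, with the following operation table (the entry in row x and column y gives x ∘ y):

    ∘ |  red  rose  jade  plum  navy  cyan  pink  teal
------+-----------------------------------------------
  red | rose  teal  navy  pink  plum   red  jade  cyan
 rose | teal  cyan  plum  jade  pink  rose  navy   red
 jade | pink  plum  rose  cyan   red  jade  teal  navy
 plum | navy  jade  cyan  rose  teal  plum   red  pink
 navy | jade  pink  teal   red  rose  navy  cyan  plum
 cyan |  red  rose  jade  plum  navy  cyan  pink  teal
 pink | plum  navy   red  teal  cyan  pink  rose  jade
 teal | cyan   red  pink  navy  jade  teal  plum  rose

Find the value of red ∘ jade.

Read row red, column jade: red ∘ jade = navy.

navy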